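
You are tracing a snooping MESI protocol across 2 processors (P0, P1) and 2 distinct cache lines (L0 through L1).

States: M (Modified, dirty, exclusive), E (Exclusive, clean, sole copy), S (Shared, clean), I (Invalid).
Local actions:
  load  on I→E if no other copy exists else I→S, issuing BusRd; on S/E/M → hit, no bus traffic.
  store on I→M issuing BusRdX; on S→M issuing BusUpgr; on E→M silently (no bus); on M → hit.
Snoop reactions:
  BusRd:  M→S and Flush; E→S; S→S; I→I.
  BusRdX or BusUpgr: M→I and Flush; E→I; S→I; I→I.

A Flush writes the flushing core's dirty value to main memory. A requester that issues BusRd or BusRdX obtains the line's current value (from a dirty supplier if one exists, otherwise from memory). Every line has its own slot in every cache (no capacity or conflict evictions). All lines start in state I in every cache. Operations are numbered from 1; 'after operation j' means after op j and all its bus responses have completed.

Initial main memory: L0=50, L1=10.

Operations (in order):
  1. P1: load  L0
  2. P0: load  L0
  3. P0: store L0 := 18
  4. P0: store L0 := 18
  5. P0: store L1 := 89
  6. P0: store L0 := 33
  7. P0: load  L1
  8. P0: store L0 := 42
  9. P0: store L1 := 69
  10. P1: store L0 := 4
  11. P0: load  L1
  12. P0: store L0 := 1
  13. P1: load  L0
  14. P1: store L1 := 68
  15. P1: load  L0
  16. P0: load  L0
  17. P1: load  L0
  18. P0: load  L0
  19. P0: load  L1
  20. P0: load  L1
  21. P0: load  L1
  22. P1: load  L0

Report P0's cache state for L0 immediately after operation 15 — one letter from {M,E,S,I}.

state = S

  op1 P1: load  L0 → I/E on L0; bus BusRd; mem=50
  op2 P0: load  L0 → S/S on L0; bus BusRd; mem=50
  op3 P0: store L0 := 18 → M/I on L0; bus BusUpgr; mem=50
  op4 P0: store L0 := 18 → M/I on L0; bus (none); mem=50
  op5 P0: store L1 := 89 → M/I on L1; bus BusRdX; mem=10
  op6 P0: store L0 := 33 → M/I on L0; bus (none); mem=50
  op7 P0: load  L1 → M/I on L1; bus (none); mem=10
  op8 P0: store L0 := 42 → M/I on L0; bus (none); mem=50
  op9 P0: store L1 := 69 → M/I on L1; bus (none); mem=10
  op10 P1: store L0 := 4 → I/M on L0; bus BusRdX Flush; mem=42
  op11 P0: load  L1 → M/I on L1; bus (none); mem=10
  op12 P0: store L0 := 1 → M/I on L0; bus BusRdX Flush; mem=4
  op13 P1: load  L0 → S/S on L0; bus BusRd Flush; mem=1
  op14 P1: store L1 := 68 → I/M on L1; bus BusRdX Flush; mem=69
  op15 P1: load  L0 → S/S on L0; bus (none); mem=1
  op16 P0: load  L0 → S/S on L0; bus (none); mem=1
  op17 P1: load  L0 → S/S on L0; bus (none); mem=1
  op18 P0: load  L0 → S/S on L0; bus (none); mem=1
  op19 P0: load  L1 → S/S on L1; bus BusRd Flush; mem=68
  op20 P0: load  L1 → S/S on L1; bus (none); mem=68
  op21 P0: load  L1 → S/S on L1; bus (none); mem=68
  op22 P1: load  L0 → S/S on L0; bus (none); mem=1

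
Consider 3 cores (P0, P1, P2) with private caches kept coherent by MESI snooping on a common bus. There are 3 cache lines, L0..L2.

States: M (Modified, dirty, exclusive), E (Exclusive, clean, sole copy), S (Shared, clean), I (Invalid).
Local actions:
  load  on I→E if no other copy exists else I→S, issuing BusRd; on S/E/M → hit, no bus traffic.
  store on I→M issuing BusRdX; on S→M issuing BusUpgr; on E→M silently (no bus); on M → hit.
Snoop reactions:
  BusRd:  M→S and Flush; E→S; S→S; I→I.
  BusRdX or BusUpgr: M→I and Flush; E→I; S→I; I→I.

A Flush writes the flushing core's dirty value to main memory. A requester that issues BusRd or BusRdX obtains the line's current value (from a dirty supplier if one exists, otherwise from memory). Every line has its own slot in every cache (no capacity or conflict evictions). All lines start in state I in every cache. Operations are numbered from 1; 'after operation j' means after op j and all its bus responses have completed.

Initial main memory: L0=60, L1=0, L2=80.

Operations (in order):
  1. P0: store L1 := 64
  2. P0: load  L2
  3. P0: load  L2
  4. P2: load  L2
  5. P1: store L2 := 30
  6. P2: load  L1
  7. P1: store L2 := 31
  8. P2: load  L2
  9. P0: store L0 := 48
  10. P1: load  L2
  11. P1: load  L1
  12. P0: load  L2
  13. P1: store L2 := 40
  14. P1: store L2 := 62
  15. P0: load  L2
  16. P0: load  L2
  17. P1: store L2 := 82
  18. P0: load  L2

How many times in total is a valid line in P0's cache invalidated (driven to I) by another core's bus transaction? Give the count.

step 1: P0: store L1 := 64  ⟶  MII  (L1)  txn=BusRdX  M[L1]=0
step 2: P0: load  L2  ⟶  EII  (L2)  txn=BusRd  M[L2]=80
step 3: P0: load  L2  ⟶  EII  (L2)  txn=∅  M[L2]=80
step 4: P2: load  L2  ⟶  SIS  (L2)  txn=BusRd  M[L2]=80
step 5: P1: store L2 := 30  ⟶  IMI  (L2)  txn=BusRdX  M[L2]=80
step 6: P2: load  L1  ⟶  SIS  (L1)  txn=BusRd+Flush  M[L1]=64
step 7: P1: store L2 := 31  ⟶  IMI  (L2)  txn=∅  M[L2]=80
step 8: P2: load  L2  ⟶  ISS  (L2)  txn=BusRd+Flush  M[L2]=31
step 9: P0: store L0 := 48  ⟶  MII  (L0)  txn=BusRdX  M[L0]=60
step 10: P1: load  L2  ⟶  ISS  (L2)  txn=∅  M[L2]=31
step 11: P1: load  L1  ⟶  SSS  (L1)  txn=BusRd  M[L1]=64
step 12: P0: load  L2  ⟶  SSS  (L2)  txn=BusRd  M[L2]=31
step 13: P1: store L2 := 40  ⟶  IMI  (L2)  txn=BusUpgr  M[L2]=31
step 14: P1: store L2 := 62  ⟶  IMI  (L2)  txn=∅  M[L2]=31
step 15: P0: load  L2  ⟶  SSI  (L2)  txn=BusRd+Flush  M[L2]=62
step 16: P0: load  L2  ⟶  SSI  (L2)  txn=∅  M[L2]=62
step 17: P1: store L2 := 82  ⟶  IMI  (L2)  txn=BusUpgr  M[L2]=62
step 18: P0: load  L2  ⟶  SSI  (L2)  txn=BusRd+Flush  M[L2]=82

invalidations = 3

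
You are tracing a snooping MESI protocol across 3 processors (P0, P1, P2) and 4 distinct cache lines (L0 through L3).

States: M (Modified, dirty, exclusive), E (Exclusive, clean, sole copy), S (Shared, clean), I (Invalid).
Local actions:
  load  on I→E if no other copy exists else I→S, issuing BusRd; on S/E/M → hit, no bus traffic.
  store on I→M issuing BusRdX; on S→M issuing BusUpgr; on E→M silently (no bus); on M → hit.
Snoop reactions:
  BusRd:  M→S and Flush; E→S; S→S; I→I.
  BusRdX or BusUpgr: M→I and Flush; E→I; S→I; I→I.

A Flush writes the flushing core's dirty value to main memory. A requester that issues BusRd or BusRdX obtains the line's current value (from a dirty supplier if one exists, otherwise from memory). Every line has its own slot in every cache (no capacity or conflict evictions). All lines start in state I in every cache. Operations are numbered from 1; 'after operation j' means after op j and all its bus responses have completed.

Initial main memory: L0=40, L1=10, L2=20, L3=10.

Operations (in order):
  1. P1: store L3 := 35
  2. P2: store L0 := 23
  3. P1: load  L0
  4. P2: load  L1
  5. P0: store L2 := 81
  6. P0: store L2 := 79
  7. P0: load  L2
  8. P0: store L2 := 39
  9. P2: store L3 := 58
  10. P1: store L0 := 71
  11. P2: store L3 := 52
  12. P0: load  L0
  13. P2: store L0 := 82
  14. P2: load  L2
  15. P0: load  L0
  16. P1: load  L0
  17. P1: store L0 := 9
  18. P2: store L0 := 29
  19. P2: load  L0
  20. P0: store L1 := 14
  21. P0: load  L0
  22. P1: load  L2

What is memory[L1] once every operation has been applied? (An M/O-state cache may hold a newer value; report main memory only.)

step 1: P1: store L3 := 35  ⟶  IMI  (L3)  txn=BusRdX  M[L3]=10
step 2: P2: store L0 := 23  ⟶  IIM  (L0)  txn=BusRdX  M[L0]=40
step 3: P1: load  L0  ⟶  ISS  (L0)  txn=BusRd+Flush  M[L0]=23
step 4: P2: load  L1  ⟶  IIE  (L1)  txn=BusRd  M[L1]=10
step 5: P0: store L2 := 81  ⟶  MII  (L2)  txn=BusRdX  M[L2]=20
step 6: P0: store L2 := 79  ⟶  MII  (L2)  txn=∅  M[L2]=20
step 7: P0: load  L2  ⟶  MII  (L2)  txn=∅  M[L2]=20
step 8: P0: store L2 := 39  ⟶  MII  (L2)  txn=∅  M[L2]=20
step 9: P2: store L3 := 58  ⟶  IIM  (L3)  txn=BusRdX+Flush  M[L3]=35
step 10: P1: store L0 := 71  ⟶  IMI  (L0)  txn=BusUpgr  M[L0]=23
step 11: P2: store L3 := 52  ⟶  IIM  (L3)  txn=∅  M[L3]=35
step 12: P0: load  L0  ⟶  SSI  (L0)  txn=BusRd+Flush  M[L0]=71
step 13: P2: store L0 := 82  ⟶  IIM  (L0)  txn=BusRdX  M[L0]=71
step 14: P2: load  L2  ⟶  SIS  (L2)  txn=BusRd+Flush  M[L2]=39
step 15: P0: load  L0  ⟶  SIS  (L0)  txn=BusRd+Flush  M[L0]=82
step 16: P1: load  L0  ⟶  SSS  (L0)  txn=BusRd  M[L0]=82
step 17: P1: store L0 := 9  ⟶  IMI  (L0)  txn=BusUpgr  M[L0]=82
step 18: P2: store L0 := 29  ⟶  IIM  (L0)  txn=BusRdX+Flush  M[L0]=9
step 19: P2: load  L0  ⟶  IIM  (L0)  txn=∅  M[L0]=9
step 20: P0: store L1 := 14  ⟶  MII  (L1)  txn=BusRdX  M[L1]=10
step 21: P0: load  L0  ⟶  SIS  (L0)  txn=BusRd+Flush  M[L0]=29
step 22: P1: load  L2  ⟶  SSS  (L2)  txn=BusRd  M[L2]=39

memory[L1] = 10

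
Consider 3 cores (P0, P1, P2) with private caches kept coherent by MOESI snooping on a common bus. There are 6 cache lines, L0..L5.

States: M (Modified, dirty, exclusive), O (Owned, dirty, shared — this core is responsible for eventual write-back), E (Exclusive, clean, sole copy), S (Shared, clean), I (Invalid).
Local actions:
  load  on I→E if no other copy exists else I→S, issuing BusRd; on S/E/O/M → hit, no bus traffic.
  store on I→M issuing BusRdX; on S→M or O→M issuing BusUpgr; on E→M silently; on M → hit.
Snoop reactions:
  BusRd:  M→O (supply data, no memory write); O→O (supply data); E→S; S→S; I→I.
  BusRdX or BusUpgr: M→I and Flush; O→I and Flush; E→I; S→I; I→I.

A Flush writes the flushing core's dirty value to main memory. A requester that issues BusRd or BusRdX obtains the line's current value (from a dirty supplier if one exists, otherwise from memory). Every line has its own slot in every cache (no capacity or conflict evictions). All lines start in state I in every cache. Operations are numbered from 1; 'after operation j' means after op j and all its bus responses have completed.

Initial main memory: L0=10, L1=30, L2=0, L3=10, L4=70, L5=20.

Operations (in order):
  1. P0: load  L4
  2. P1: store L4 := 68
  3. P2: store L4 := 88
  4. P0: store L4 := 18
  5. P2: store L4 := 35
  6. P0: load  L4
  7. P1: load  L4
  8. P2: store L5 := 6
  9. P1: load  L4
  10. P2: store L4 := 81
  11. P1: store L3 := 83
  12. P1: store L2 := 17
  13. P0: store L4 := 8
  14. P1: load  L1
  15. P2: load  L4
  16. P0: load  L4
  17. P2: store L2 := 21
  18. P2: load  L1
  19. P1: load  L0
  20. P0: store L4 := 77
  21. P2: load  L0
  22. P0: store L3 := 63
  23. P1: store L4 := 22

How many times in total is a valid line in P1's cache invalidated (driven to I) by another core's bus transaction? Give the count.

invalidations = 4

step 1: P0: load  L4  ⟶  EII  (L4)  txn=BusRd  M[L4]=70
step 2: P1: store L4 := 68  ⟶  IMI  (L4)  txn=BusRdX  M[L4]=70
step 3: P2: store L4 := 88  ⟶  IIM  (L4)  txn=BusRdX+Flush  M[L4]=68
step 4: P0: store L4 := 18  ⟶  MII  (L4)  txn=BusRdX+Flush  M[L4]=88
step 5: P2: store L4 := 35  ⟶  IIM  (L4)  txn=BusRdX+Flush  M[L4]=18
step 6: P0: load  L4  ⟶  SIO  (L4)  txn=BusRd  M[L4]=18
step 7: P1: load  L4  ⟶  SSO  (L4)  txn=BusRd  M[L4]=18
step 8: P2: store L5 := 6  ⟶  IIM  (L5)  txn=BusRdX  M[L5]=20
step 9: P1: load  L4  ⟶  SSO  (L4)  txn=∅  M[L4]=18
step 10: P2: store L4 := 81  ⟶  IIM  (L4)  txn=BusUpgr  M[L4]=18
step 11: P1: store L3 := 83  ⟶  IMI  (L3)  txn=BusRdX  M[L3]=10
step 12: P1: store L2 := 17  ⟶  IMI  (L2)  txn=BusRdX  M[L2]=0
step 13: P0: store L4 := 8  ⟶  MII  (L4)  txn=BusRdX+Flush  M[L4]=81
step 14: P1: load  L1  ⟶  IEI  (L1)  txn=BusRd  M[L1]=30
step 15: P2: load  L4  ⟶  OIS  (L4)  txn=BusRd  M[L4]=81
step 16: P0: load  L4  ⟶  OIS  (L4)  txn=∅  M[L4]=81
step 17: P2: store L2 := 21  ⟶  IIM  (L2)  txn=BusRdX+Flush  M[L2]=17
step 18: P2: load  L1  ⟶  ISS  (L1)  txn=BusRd  M[L1]=30
step 19: P1: load  L0  ⟶  IEI  (L0)  txn=BusRd  M[L0]=10
step 20: P0: store L4 := 77  ⟶  MII  (L4)  txn=BusUpgr  M[L4]=81
step 21: P2: load  L0  ⟶  ISS  (L0)  txn=BusRd  M[L0]=10
step 22: P0: store L3 := 63  ⟶  MII  (L3)  txn=BusRdX+Flush  M[L3]=83
step 23: P1: store L4 := 22  ⟶  IMI  (L4)  txn=BusRdX+Flush  M[L4]=77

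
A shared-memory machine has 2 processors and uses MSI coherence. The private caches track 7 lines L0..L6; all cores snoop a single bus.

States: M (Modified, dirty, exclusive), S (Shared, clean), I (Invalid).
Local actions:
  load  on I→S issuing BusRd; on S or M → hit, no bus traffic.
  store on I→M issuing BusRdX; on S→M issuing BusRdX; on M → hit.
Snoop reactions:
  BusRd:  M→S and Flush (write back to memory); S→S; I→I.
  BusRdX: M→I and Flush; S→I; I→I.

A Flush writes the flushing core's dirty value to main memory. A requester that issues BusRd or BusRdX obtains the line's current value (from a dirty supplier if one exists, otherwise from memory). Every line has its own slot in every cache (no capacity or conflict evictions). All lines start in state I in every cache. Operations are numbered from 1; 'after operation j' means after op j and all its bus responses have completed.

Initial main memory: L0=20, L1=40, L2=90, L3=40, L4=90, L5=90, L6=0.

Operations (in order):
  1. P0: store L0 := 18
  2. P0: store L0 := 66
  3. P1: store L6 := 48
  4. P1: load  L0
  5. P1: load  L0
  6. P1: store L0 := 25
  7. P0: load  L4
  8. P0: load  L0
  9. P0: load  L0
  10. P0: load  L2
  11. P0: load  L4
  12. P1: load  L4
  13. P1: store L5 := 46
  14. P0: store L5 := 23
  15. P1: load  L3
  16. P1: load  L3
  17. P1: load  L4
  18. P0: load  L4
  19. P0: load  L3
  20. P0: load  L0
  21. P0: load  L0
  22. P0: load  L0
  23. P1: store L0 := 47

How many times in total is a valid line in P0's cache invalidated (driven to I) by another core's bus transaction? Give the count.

invalidations = 2

[1] P0: store L0 := 18 | P0:M(18), P1:I | bus: BusRdX
[2] P0: store L0 := 66 | P0:M(66), P1:I | bus: none
[3] P1: store L6 := 48 | P0:I, P1:M(48) | bus: BusRdX
[4] P1: load  L0 | P0:S(66), P1:S(66) | bus: BusRd,Flush
[5] P1: load  L0 | P0:S(66), P1:S(66) | bus: none
[6] P1: store L0 := 25 | P0:I, P1:M(25) | bus: BusRdX
[7] P0: load  L4 | P0:S(90), P1:I | bus: BusRd
[8] P0: load  L0 | P0:S(25), P1:S(25) | bus: BusRd,Flush
[9] P0: load  L0 | P0:S(25), P1:S(25) | bus: none
[10] P0: load  L2 | P0:S(90), P1:I | bus: BusRd
[11] P0: load  L4 | P0:S(90), P1:I | bus: none
[12] P1: load  L4 | P0:S(90), P1:S(90) | bus: BusRd
[13] P1: store L5 := 46 | P0:I, P1:M(46) | bus: BusRdX
[14] P0: store L5 := 23 | P0:M(23), P1:I | bus: BusRdX,Flush
[15] P1: load  L3 | P0:I, P1:S(40) | bus: BusRd
[16] P1: load  L3 | P0:I, P1:S(40) | bus: none
[17] P1: load  L4 | P0:S(90), P1:S(90) | bus: none
[18] P0: load  L4 | P0:S(90), P1:S(90) | bus: none
[19] P0: load  L3 | P0:S(40), P1:S(40) | bus: BusRd
[20] P0: load  L0 | P0:S(25), P1:S(25) | bus: none
[21] P0: load  L0 | P0:S(25), P1:S(25) | bus: none
[22] P0: load  L0 | P0:S(25), P1:S(25) | bus: none
[23] P1: store L0 := 47 | P0:I, P1:M(47) | bus: BusRdX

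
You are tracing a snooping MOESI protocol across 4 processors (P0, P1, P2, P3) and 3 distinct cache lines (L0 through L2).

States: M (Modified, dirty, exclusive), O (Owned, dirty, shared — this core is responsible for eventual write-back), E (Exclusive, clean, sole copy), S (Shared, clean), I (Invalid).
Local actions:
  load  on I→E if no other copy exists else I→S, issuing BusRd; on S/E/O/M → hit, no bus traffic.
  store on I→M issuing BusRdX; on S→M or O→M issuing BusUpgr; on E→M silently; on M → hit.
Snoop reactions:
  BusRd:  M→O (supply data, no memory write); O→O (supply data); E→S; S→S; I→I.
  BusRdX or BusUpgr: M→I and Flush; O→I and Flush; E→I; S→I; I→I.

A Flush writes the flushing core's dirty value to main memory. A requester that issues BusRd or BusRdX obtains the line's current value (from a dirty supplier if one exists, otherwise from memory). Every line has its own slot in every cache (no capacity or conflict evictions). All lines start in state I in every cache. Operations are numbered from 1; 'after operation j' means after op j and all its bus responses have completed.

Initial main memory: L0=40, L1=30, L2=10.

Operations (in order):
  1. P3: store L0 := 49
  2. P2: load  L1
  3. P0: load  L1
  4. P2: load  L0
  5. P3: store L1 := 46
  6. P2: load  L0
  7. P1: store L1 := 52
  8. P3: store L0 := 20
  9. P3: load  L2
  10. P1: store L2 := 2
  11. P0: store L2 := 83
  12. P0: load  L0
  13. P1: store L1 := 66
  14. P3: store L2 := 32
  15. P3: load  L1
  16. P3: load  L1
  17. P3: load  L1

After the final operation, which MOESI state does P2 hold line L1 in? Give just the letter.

  op1 P3: store L0 := 49 → I/I/I/M on L0; bus BusRdX; mem=40
  op2 P2: load  L1 → I/I/E/I on L1; bus BusRd; mem=30
  op3 P0: load  L1 → S/I/S/I on L1; bus BusRd; mem=30
  op4 P2: load  L0 → I/I/S/O on L0; bus BusRd; mem=40
  op5 P3: store L1 := 46 → I/I/I/M on L1; bus BusRdX; mem=30
  op6 P2: load  L0 → I/I/S/O on L0; bus (none); mem=40
  op7 P1: store L1 := 52 → I/M/I/I on L1; bus BusRdX Flush; mem=46
  op8 P3: store L0 := 20 → I/I/I/M on L0; bus BusUpgr; mem=40
  op9 P3: load  L2 → I/I/I/E on L2; bus BusRd; mem=10
  op10 P1: store L2 := 2 → I/M/I/I on L2; bus BusRdX; mem=10
  op11 P0: store L2 := 83 → M/I/I/I on L2; bus BusRdX Flush; mem=2
  op12 P0: load  L0 → S/I/I/O on L0; bus BusRd; mem=40
  op13 P1: store L1 := 66 → I/M/I/I on L1; bus (none); mem=46
  op14 P3: store L2 := 32 → I/I/I/M on L2; bus BusRdX Flush; mem=83
  op15 P3: load  L1 → I/O/I/S on L1; bus BusRd; mem=46
  op16 P3: load  L1 → I/O/I/S on L1; bus (none); mem=46
  op17 P3: load  L1 → I/O/I/S on L1; bus (none); mem=46

state = I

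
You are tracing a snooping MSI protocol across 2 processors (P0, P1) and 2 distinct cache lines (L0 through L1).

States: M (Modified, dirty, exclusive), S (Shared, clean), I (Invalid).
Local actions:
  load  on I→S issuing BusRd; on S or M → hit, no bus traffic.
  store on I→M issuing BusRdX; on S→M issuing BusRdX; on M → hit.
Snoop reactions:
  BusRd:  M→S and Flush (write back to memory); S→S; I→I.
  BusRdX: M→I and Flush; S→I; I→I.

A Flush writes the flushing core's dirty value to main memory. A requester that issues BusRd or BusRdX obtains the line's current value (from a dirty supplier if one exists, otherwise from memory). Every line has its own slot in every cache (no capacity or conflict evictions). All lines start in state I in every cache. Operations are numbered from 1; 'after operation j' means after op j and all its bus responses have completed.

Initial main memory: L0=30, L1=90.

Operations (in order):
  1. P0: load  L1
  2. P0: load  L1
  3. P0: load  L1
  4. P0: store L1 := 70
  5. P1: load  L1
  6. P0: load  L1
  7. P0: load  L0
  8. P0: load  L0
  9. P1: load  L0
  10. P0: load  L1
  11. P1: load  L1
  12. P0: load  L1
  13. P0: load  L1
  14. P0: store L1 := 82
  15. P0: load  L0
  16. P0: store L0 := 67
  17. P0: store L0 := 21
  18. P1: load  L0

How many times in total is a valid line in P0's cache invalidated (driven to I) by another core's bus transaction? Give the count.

invalidations = 0

step 1: P0: load  L1  ⟶  SI  (L1)  txn=BusRd  M[L1]=90
step 2: P0: load  L1  ⟶  SI  (L1)  txn=∅  M[L1]=90
step 3: P0: load  L1  ⟶  SI  (L1)  txn=∅  M[L1]=90
step 4: P0: store L1 := 70  ⟶  MI  (L1)  txn=BusRdX  M[L1]=90
step 5: P1: load  L1  ⟶  SS  (L1)  txn=BusRd+Flush  M[L1]=70
step 6: P0: load  L1  ⟶  SS  (L1)  txn=∅  M[L1]=70
step 7: P0: load  L0  ⟶  SI  (L0)  txn=BusRd  M[L0]=30
step 8: P0: load  L0  ⟶  SI  (L0)  txn=∅  M[L0]=30
step 9: P1: load  L0  ⟶  SS  (L0)  txn=BusRd  M[L0]=30
step 10: P0: load  L1  ⟶  SS  (L1)  txn=∅  M[L1]=70
step 11: P1: load  L1  ⟶  SS  (L1)  txn=∅  M[L1]=70
step 12: P0: load  L1  ⟶  SS  (L1)  txn=∅  M[L1]=70
step 13: P0: load  L1  ⟶  SS  (L1)  txn=∅  M[L1]=70
step 14: P0: store L1 := 82  ⟶  MI  (L1)  txn=BusRdX  M[L1]=70
step 15: P0: load  L0  ⟶  SS  (L0)  txn=∅  M[L0]=30
step 16: P0: store L0 := 67  ⟶  MI  (L0)  txn=BusRdX  M[L0]=30
step 17: P0: store L0 := 21  ⟶  MI  (L0)  txn=∅  M[L0]=30
step 18: P1: load  L0  ⟶  SS  (L0)  txn=BusRd+Flush  M[L0]=21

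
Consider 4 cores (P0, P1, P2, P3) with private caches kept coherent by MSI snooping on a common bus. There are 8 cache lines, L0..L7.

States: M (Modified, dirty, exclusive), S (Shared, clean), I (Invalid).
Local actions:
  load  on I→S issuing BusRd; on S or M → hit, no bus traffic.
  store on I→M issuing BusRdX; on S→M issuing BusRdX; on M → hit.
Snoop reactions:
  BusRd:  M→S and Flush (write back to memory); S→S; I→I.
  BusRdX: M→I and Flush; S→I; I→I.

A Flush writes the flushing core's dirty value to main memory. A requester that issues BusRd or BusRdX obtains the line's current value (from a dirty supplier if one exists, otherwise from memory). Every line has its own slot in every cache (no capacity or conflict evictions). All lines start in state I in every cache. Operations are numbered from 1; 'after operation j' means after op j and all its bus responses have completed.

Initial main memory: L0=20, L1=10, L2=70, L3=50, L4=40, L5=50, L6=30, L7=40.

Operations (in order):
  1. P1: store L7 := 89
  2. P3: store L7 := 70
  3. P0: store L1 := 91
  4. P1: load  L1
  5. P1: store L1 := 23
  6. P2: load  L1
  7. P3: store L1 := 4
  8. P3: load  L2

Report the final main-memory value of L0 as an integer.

[1] P1: store L7 := 89 | P0:I, P1:M(89), P2:I, P3:I | bus: BusRdX
[2] P3: store L7 := 70 | P0:I, P1:I, P2:I, P3:M(70) | bus: BusRdX,Flush
[3] P0: store L1 := 91 | P0:M(91), P1:I, P2:I, P3:I | bus: BusRdX
[4] P1: load  L1 | P0:S(91), P1:S(91), P2:I, P3:I | bus: BusRd,Flush
[5] P1: store L1 := 23 | P0:I, P1:M(23), P2:I, P3:I | bus: BusRdX
[6] P2: load  L1 | P0:I, P1:S(23), P2:S(23), P3:I | bus: BusRd,Flush
[7] P3: store L1 := 4 | P0:I, P1:I, P2:I, P3:M(4) | bus: BusRdX
[8] P3: load  L2 | P0:I, P1:I, P2:I, P3:S(70) | bus: BusRd

memory[L0] = 20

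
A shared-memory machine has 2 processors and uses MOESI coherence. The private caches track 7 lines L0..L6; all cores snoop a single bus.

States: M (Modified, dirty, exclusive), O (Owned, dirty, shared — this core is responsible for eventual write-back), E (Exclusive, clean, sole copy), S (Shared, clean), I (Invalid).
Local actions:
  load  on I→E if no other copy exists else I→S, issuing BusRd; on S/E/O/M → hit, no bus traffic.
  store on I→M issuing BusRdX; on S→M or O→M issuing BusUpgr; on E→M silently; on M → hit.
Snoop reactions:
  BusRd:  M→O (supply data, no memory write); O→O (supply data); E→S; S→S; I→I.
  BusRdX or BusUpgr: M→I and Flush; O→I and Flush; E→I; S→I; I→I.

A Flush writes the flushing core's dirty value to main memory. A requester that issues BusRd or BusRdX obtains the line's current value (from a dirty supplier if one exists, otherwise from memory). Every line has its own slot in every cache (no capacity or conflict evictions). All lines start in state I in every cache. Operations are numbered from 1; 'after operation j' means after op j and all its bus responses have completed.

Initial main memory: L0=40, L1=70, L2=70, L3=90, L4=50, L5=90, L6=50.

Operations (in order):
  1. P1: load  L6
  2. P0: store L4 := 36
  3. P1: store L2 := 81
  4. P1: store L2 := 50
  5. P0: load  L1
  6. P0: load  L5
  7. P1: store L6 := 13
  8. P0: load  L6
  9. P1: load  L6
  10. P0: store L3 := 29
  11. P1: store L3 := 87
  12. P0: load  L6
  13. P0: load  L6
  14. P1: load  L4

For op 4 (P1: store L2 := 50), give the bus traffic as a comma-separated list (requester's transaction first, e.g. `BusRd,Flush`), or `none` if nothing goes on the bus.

[1] P1: load  L6 | P0:I, P1:E(50) | bus: BusRd
[2] P0: store L4 := 36 | P0:M(36), P1:I | bus: BusRdX
[3] P1: store L2 := 81 | P0:I, P1:M(81) | bus: BusRdX
[4] P1: store L2 := 50 | P0:I, P1:M(50) | bus: none
[5] P0: load  L1 | P0:E(70), P1:I | bus: BusRd
[6] P0: load  L5 | P0:E(90), P1:I | bus: BusRd
[7] P1: store L6 := 13 | P0:I, P1:M(13) | bus: none
[8] P0: load  L6 | P0:S(13), P1:O(13) | bus: BusRd
[9] P1: load  L6 | P0:S(13), P1:O(13) | bus: none
[10] P0: store L3 := 29 | P0:M(29), P1:I | bus: BusRdX
[11] P1: store L3 := 87 | P0:I, P1:M(87) | bus: BusRdX,Flush
[12] P0: load  L6 | P0:S(13), P1:O(13) | bus: none
[13] P0: load  L6 | P0:S(13), P1:O(13) | bus: none
[14] P1: load  L4 | P0:O(36), P1:S(36) | bus: BusRd

bus = none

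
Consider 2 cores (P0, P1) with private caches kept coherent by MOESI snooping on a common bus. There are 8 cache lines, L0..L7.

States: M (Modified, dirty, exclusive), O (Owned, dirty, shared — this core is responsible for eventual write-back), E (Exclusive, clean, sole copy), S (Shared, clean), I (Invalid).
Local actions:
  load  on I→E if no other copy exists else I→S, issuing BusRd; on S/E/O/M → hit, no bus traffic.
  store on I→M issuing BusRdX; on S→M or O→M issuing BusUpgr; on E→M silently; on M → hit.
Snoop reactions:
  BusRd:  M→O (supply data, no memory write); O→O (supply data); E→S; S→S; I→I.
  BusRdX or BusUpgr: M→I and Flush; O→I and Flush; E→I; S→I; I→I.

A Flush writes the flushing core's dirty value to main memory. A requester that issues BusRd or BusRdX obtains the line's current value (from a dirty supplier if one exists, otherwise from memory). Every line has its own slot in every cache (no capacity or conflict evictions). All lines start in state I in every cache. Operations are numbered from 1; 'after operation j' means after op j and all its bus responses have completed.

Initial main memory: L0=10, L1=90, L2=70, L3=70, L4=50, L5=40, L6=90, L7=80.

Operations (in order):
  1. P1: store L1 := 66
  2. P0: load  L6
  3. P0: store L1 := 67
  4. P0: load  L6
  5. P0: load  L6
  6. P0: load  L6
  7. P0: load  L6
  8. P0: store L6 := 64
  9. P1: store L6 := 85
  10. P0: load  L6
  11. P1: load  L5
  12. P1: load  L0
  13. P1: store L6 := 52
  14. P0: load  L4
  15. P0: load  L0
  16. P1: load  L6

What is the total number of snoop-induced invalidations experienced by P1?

1. P1: store L1 := 66  bus=[BusRdX]  L1: P0=I P1=M  mem[L1]=90
2. P0: load  L6  bus=[BusRd]  L6: P0=E P1=I  mem[L6]=90
3. P0: store L1 := 67  bus=[BusRdX,Flush]  L1: P0=M P1=I  mem[L1]=66
4. P0: load  L6  bus=[-]  L6: P0=E P1=I  mem[L6]=90
5. P0: load  L6  bus=[-]  L6: P0=E P1=I  mem[L6]=90
6. P0: load  L6  bus=[-]  L6: P0=E P1=I  mem[L6]=90
7. P0: load  L6  bus=[-]  L6: P0=E P1=I  mem[L6]=90
8. P0: store L6 := 64  bus=[-]  L6: P0=M P1=I  mem[L6]=90
9. P1: store L6 := 85  bus=[BusRdX,Flush]  L6: P0=I P1=M  mem[L6]=64
10. P0: load  L6  bus=[BusRd]  L6: P0=S P1=O  mem[L6]=64
11. P1: load  L5  bus=[BusRd]  L5: P0=I P1=E  mem[L5]=40
12. P1: load  L0  bus=[BusRd]  L0: P0=I P1=E  mem[L0]=10
13. P1: store L6 := 52  bus=[BusUpgr]  L6: P0=I P1=M  mem[L6]=64
14. P0: load  L4  bus=[BusRd]  L4: P0=E P1=I  mem[L4]=50
15. P0: load  L0  bus=[BusRd]  L0: P0=S P1=S  mem[L0]=10
16. P1: load  L6  bus=[-]  L6: P0=I P1=M  mem[L6]=64

invalidations = 1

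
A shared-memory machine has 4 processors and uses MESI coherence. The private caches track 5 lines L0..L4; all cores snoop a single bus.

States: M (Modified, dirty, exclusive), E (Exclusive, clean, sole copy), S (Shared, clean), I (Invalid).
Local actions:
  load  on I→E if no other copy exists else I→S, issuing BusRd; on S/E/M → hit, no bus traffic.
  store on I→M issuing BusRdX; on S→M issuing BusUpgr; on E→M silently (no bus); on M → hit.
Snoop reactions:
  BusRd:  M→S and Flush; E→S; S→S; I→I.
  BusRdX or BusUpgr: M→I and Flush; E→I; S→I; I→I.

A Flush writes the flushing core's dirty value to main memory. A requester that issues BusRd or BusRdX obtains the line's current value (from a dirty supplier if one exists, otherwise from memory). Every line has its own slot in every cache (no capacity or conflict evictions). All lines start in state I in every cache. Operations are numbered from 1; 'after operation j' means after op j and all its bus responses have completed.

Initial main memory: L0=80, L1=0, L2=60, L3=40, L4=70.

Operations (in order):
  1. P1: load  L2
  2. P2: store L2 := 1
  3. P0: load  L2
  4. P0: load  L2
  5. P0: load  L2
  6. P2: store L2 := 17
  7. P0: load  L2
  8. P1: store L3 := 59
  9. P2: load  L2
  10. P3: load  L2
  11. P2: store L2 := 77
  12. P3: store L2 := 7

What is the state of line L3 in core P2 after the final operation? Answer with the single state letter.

state = I

1. P1: load  L2  bus=[BusRd]  L2: P0=I P1=E P2=I P3=I  mem[L2]=60
2. P2: store L2 := 1  bus=[BusRdX]  L2: P0=I P1=I P2=M P3=I  mem[L2]=60
3. P0: load  L2  bus=[BusRd,Flush]  L2: P0=S P1=I P2=S P3=I  mem[L2]=1
4. P0: load  L2  bus=[-]  L2: P0=S P1=I P2=S P3=I  mem[L2]=1
5. P0: load  L2  bus=[-]  L2: P0=S P1=I P2=S P3=I  mem[L2]=1
6. P2: store L2 := 17  bus=[BusUpgr]  L2: P0=I P1=I P2=M P3=I  mem[L2]=1
7. P0: load  L2  bus=[BusRd,Flush]  L2: P0=S P1=I P2=S P3=I  mem[L2]=17
8. P1: store L3 := 59  bus=[BusRdX]  L3: P0=I P1=M P2=I P3=I  mem[L3]=40
9. P2: load  L2  bus=[-]  L2: P0=S P1=I P2=S P3=I  mem[L2]=17
10. P3: load  L2  bus=[BusRd]  L2: P0=S P1=I P2=S P3=S  mem[L2]=17
11. P2: store L2 := 77  bus=[BusUpgr]  L2: P0=I P1=I P2=M P3=I  mem[L2]=17
12. P3: store L2 := 7  bus=[BusRdX,Flush]  L2: P0=I P1=I P2=I P3=M  mem[L2]=77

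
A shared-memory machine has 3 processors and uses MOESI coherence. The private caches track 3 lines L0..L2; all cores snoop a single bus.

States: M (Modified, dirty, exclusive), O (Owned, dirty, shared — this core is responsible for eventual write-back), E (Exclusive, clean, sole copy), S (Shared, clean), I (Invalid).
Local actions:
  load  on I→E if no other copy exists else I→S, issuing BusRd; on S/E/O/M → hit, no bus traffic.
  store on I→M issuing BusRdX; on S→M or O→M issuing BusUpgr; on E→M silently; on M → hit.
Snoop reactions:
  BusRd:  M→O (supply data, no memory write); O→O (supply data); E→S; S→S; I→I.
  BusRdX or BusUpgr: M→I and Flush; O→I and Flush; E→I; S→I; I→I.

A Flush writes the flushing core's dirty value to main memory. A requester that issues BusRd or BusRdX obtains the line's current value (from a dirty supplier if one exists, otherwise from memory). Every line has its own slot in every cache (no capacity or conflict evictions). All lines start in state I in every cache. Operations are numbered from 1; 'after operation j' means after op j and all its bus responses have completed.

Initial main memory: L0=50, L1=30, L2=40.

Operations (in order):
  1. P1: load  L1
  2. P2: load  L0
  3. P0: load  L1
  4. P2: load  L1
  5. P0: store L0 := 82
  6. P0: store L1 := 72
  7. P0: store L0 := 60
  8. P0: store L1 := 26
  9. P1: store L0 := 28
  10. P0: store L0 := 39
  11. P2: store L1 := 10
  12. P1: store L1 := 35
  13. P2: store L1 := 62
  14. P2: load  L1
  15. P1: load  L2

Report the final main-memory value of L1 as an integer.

[1] P1: load  L1 | P0:I, P1:E(30), P2:I | bus: BusRd
[2] P2: load  L0 | P0:I, P1:I, P2:E(50) | bus: BusRd
[3] P0: load  L1 | P0:S(30), P1:S(30), P2:I | bus: BusRd
[4] P2: load  L1 | P0:S(30), P1:S(30), P2:S(30) | bus: BusRd
[5] P0: store L0 := 82 | P0:M(82), P1:I, P2:I | bus: BusRdX
[6] P0: store L1 := 72 | P0:M(72), P1:I, P2:I | bus: BusUpgr
[7] P0: store L0 := 60 | P0:M(60), P1:I, P2:I | bus: none
[8] P0: store L1 := 26 | P0:M(26), P1:I, P2:I | bus: none
[9] P1: store L0 := 28 | P0:I, P1:M(28), P2:I | bus: BusRdX,Flush
[10] P0: store L0 := 39 | P0:M(39), P1:I, P2:I | bus: BusRdX,Flush
[11] P2: store L1 := 10 | P0:I, P1:I, P2:M(10) | bus: BusRdX,Flush
[12] P1: store L1 := 35 | P0:I, P1:M(35), P2:I | bus: BusRdX,Flush
[13] P2: store L1 := 62 | P0:I, P1:I, P2:M(62) | bus: BusRdX,Flush
[14] P2: load  L1 | P0:I, P1:I, P2:M(62) | bus: none
[15] P1: load  L2 | P0:I, P1:E(40), P2:I | bus: BusRd

memory[L1] = 35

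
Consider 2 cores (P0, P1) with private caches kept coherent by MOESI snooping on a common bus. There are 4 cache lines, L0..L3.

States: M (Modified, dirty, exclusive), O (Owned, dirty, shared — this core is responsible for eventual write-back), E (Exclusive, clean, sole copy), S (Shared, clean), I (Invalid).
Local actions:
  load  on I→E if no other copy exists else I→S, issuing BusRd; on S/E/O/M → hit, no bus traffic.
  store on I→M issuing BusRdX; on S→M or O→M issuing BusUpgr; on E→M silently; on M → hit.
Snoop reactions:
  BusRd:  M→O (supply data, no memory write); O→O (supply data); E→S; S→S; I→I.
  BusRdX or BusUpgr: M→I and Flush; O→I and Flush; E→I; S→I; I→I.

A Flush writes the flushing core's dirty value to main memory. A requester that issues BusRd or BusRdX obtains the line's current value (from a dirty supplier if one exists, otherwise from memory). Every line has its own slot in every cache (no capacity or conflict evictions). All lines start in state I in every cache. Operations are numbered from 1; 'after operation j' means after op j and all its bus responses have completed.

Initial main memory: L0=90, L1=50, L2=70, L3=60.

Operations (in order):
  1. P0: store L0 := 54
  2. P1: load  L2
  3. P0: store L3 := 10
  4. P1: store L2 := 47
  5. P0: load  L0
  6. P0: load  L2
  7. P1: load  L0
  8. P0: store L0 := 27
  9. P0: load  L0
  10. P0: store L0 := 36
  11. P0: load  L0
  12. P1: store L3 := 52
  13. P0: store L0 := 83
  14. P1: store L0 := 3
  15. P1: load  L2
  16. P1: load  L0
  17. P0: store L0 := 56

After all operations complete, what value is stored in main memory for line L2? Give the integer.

memory[L2] = 70

  op1 P0: store L0 := 54 → M/I on L0; bus BusRdX; mem=90
  op2 P1: load  L2 → I/E on L2; bus BusRd; mem=70
  op3 P0: store L3 := 10 → M/I on L3; bus BusRdX; mem=60
  op4 P1: store L2 := 47 → I/M on L2; bus (none); mem=70
  op5 P0: load  L0 → M/I on L0; bus (none); mem=90
  op6 P0: load  L2 → S/O on L2; bus BusRd; mem=70
  op7 P1: load  L0 → O/S on L0; bus BusRd; mem=90
  op8 P0: store L0 := 27 → M/I on L0; bus BusUpgr; mem=90
  op9 P0: load  L0 → M/I on L0; bus (none); mem=90
  op10 P0: store L0 := 36 → M/I on L0; bus (none); mem=90
  op11 P0: load  L0 → M/I on L0; bus (none); mem=90
  op12 P1: store L3 := 52 → I/M on L3; bus BusRdX Flush; mem=10
  op13 P0: store L0 := 83 → M/I on L0; bus (none); mem=90
  op14 P1: store L0 := 3 → I/M on L0; bus BusRdX Flush; mem=83
  op15 P1: load  L2 → S/O on L2; bus (none); mem=70
  op16 P1: load  L0 → I/M on L0; bus (none); mem=83
  op17 P0: store L0 := 56 → M/I on L0; bus BusRdX Flush; mem=3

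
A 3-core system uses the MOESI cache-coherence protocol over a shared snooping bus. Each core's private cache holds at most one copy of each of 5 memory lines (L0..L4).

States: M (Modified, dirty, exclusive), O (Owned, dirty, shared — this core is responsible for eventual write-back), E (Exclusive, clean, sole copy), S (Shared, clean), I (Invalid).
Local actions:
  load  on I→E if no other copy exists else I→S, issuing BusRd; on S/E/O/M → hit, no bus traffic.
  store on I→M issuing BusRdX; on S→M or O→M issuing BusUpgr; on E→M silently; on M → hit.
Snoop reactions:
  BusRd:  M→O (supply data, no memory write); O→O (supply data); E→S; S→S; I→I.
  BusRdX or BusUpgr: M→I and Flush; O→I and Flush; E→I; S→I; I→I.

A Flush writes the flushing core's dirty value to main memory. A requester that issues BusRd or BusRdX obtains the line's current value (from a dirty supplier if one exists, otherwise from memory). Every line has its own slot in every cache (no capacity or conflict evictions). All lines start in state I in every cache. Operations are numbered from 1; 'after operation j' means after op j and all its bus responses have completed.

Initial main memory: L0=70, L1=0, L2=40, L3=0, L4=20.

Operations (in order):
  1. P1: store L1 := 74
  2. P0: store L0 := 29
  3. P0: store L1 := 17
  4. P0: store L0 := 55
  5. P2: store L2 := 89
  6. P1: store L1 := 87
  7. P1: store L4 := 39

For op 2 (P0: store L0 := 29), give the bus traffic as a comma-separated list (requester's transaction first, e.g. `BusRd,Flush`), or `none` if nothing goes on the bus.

[1] P1: store L1 := 74 | P0:I, P1:M(74), P2:I | bus: BusRdX
[2] P0: store L0 := 29 | P0:M(29), P1:I, P2:I | bus: BusRdX
[3] P0: store L1 := 17 | P0:M(17), P1:I, P2:I | bus: BusRdX,Flush
[4] P0: store L0 := 55 | P0:M(55), P1:I, P2:I | bus: none
[5] P2: store L2 := 89 | P0:I, P1:I, P2:M(89) | bus: BusRdX
[6] P1: store L1 := 87 | P0:I, P1:M(87), P2:I | bus: BusRdX,Flush
[7] P1: store L4 := 39 | P0:I, P1:M(39), P2:I | bus: BusRdX

bus = BusRdX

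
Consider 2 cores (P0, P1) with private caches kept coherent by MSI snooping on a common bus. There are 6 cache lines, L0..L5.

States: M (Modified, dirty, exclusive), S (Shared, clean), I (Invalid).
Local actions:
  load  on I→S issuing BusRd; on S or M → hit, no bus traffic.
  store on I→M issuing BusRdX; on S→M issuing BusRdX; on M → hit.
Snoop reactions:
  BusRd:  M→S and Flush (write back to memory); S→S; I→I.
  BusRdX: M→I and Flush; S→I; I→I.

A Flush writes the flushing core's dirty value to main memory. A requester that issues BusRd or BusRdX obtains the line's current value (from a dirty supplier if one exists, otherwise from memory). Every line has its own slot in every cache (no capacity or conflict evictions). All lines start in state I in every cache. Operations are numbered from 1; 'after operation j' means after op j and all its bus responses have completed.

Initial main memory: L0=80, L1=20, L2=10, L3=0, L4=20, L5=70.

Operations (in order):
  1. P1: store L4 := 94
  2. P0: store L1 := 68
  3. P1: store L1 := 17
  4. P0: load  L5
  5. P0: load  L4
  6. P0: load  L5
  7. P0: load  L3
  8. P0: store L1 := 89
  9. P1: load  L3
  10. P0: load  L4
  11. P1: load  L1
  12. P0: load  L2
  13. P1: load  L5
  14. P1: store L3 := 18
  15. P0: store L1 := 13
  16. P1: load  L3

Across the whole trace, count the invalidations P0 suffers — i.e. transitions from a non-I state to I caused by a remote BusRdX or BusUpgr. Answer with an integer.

[1] P1: store L4 := 94 | P0:I, P1:M(94) | bus: BusRdX
[2] P0: store L1 := 68 | P0:M(68), P1:I | bus: BusRdX
[3] P1: store L1 := 17 | P0:I, P1:M(17) | bus: BusRdX,Flush
[4] P0: load  L5 | P0:S(70), P1:I | bus: BusRd
[5] P0: load  L4 | P0:S(94), P1:S(94) | bus: BusRd,Flush
[6] P0: load  L5 | P0:S(70), P1:I | bus: none
[7] P0: load  L3 | P0:S(0), P1:I | bus: BusRd
[8] P0: store L1 := 89 | P0:M(89), P1:I | bus: BusRdX,Flush
[9] P1: load  L3 | P0:S(0), P1:S(0) | bus: BusRd
[10] P0: load  L4 | P0:S(94), P1:S(94) | bus: none
[11] P1: load  L1 | P0:S(89), P1:S(89) | bus: BusRd,Flush
[12] P0: load  L2 | P0:S(10), P1:I | bus: BusRd
[13] P1: load  L5 | P0:S(70), P1:S(70) | bus: BusRd
[14] P1: store L3 := 18 | P0:I, P1:M(18) | bus: BusRdX
[15] P0: store L1 := 13 | P0:M(13), P1:I | bus: BusRdX
[16] P1: load  L3 | P0:I, P1:M(18) | bus: none

invalidations = 2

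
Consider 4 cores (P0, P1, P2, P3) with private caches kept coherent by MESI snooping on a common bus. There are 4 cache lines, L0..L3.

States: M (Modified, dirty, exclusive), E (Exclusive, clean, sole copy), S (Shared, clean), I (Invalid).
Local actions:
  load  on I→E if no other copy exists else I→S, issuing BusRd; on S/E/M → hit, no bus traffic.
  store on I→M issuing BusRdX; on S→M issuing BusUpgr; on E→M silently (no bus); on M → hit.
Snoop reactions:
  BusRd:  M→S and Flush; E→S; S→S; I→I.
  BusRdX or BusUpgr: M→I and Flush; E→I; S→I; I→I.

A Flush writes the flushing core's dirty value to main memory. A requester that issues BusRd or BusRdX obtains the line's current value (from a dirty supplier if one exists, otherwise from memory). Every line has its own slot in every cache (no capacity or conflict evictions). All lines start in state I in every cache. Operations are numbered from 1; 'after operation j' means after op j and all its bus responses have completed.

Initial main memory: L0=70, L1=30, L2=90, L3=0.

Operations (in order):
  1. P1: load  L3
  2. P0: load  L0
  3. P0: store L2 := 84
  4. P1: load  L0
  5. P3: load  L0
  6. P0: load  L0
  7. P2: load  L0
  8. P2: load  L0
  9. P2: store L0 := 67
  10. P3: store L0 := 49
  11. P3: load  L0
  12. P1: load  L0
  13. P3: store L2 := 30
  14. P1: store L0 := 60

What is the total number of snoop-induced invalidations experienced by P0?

invalidations = 2

step 1: P1: load  L3  ⟶  IEII  (L3)  txn=BusRd  M[L3]=0
step 2: P0: load  L0  ⟶  EIII  (L0)  txn=BusRd  M[L0]=70
step 3: P0: store L2 := 84  ⟶  MIII  (L2)  txn=BusRdX  M[L2]=90
step 4: P1: load  L0  ⟶  SSII  (L0)  txn=BusRd  M[L0]=70
step 5: P3: load  L0  ⟶  SSIS  (L0)  txn=BusRd  M[L0]=70
step 6: P0: load  L0  ⟶  SSIS  (L0)  txn=∅  M[L0]=70
step 7: P2: load  L0  ⟶  SSSS  (L0)  txn=BusRd  M[L0]=70
step 8: P2: load  L0  ⟶  SSSS  (L0)  txn=∅  M[L0]=70
step 9: P2: store L0 := 67  ⟶  IIMI  (L0)  txn=BusUpgr  M[L0]=70
step 10: P3: store L0 := 49  ⟶  IIIM  (L0)  txn=BusRdX+Flush  M[L0]=67
step 11: P3: load  L0  ⟶  IIIM  (L0)  txn=∅  M[L0]=67
step 12: P1: load  L0  ⟶  ISIS  (L0)  txn=BusRd+Flush  M[L0]=49
step 13: P3: store L2 := 30  ⟶  IIIM  (L2)  txn=BusRdX+Flush  M[L2]=84
step 14: P1: store L0 := 60  ⟶  IMII  (L0)  txn=BusUpgr  M[L0]=49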